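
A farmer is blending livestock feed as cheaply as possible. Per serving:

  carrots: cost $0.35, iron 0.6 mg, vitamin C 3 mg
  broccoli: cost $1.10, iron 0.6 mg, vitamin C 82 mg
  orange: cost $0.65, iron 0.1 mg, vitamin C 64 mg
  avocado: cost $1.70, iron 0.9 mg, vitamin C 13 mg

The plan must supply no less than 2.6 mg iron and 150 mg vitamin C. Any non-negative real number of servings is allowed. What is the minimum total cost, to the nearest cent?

Minimising a linear cost over {iron ≥ 2.6, vitamin C ≥ 150, servings ≥ 0} — the optimum is at a vertex, using one or two foods.
carrots only: max(2.6/0.6, 150/3) = 50 servings → $17.50.
broccoli only: max(2.6/0.6, 150/82) = 4.333 servings → $4.77.
orange only: max(2.6/0.1, 150/64) = 26 servings → $16.90.
avocado only: max(2.6/0.9, 150/13) = 11.54 servings → $19.62.
carrots + broccoli with both tight: 2.599 servings and 1.734 servings → $2.82.
carrots + orange with both tight: 3.974 servings and 2.157 servings → $2.79.
carrots + avocado: the both-tight solution has a negative serving — not a feasible corner.
broccoli + orange: intersection lies outside the first quadrant.
broccoli + avocado with both tight: 1.533 servings and 1.867 servings → $4.86.
orange + avocado with both tight: 1.798 servings and 2.689 servings → $5.74.
So the least-cost plan costs $2.79.

$2.79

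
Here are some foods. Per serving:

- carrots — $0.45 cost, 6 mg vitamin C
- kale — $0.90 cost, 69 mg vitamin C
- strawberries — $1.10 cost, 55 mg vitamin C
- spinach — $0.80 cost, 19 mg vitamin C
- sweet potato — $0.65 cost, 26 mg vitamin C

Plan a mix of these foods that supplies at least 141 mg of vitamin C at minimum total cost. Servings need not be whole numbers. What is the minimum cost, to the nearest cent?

Cost per mg of vitamin C: kale $0.0130, strawberries $0.0200, sweet potato $0.0250, spinach $0.0421, carrots $0.0750.
With no serving limits, use only kale: 141 mg / 69 mg = 2.043 servings × $0.90 = $1.84.

$1.84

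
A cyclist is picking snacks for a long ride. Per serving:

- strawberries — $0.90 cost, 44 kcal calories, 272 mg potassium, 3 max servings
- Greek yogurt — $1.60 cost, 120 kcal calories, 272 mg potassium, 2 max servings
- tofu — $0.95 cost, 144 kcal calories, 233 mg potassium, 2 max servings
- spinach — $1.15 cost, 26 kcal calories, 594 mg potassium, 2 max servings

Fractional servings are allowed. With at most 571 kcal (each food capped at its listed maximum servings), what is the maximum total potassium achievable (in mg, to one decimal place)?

2785.9 mg

Potassium per kcal: spinach 22.85, strawberries 6.182, Greek yogurt 2.267, tofu 1.618.
Take 2 servings of spinach: uses 52 kcal, +1188.0 mg potassium (running total 1188.0 mg).
Take 3 servings of strawberries: uses 132 kcal, +816.0 mg potassium (running total 2004.0 mg).
Take 2 servings of Greek yogurt: uses 240 kcal, +544.0 mg potassium (running total 2548.0 mg).
Take 1.021 servings of tofu: uses 147 kcal, +237.9 mg potassium (running total 2785.9 mg).
Filling greedily by potassium-per-kcal is optimal for one linear limit, giving 2785.9 mg.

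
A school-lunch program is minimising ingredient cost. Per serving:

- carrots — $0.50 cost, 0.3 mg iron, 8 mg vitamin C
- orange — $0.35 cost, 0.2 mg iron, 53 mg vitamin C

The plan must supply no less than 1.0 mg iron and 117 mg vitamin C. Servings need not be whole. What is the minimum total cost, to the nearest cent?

Check every corner: each single food scaled to meet both minima, and each pair solved so both constraints bind.
carrots only: max(1.0/0.3, 117/8) = 14.62 servings → $7.31.
orange only: max(1.0/0.2, 117/53) = 5 servings → $1.75.
carrots + orange with both tight: 2.07 servings and 1.895 servings → $1.70.
Cheapest feasible corner: $1.70.

$1.70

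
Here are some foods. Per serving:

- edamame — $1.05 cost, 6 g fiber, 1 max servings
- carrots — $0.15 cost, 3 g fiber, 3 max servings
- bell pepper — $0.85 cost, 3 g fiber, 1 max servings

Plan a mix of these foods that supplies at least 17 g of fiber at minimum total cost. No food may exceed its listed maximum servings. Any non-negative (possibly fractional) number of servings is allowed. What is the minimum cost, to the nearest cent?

$2.07

Cost per g of fiber: carrots $0.0500, edamame $0.1750, bell pepper $0.2833.
Take 3 servings of carrots: +9.0 g fiber for $0.45 (total $0.45, still need 8.0 g).
Take 1 serving of edamame: +6.0 g fiber for $1.05 (total $1.50, still need 2.0 g).
Take 0.6667 servings of bell pepper: +2.0 g fiber for $0.57 (total $2.07, still need 0.0 g).
Filling from the cheapest source first is optimal under one linear minimum: $2.07.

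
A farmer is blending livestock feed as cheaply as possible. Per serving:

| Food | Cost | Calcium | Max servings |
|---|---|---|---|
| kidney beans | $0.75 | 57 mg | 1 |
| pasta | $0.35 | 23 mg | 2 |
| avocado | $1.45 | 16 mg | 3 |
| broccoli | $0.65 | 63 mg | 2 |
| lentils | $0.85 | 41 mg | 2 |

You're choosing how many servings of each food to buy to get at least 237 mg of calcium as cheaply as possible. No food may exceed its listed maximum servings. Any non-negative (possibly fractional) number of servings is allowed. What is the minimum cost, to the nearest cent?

$2.92

Cost per mg of calcium: broccoli $0.0103, kidney beans $0.0132, pasta $0.0152, lentils $0.0207, avocado $0.0906.
Take 2 servings of broccoli: +126.0 mg calcium for $1.30 (total $1.30, still need 111.0 mg).
Take 1 serving of kidney beans: +57.0 mg calcium for $0.75 (total $2.05, still need 54.0 mg).
Take 2 servings of pasta: +46.0 mg calcium for $0.70 (total $2.75, still need 8.0 mg).
Take 0.1951 servings of lentils: +8.0 mg calcium for $0.17 (total $2.92, still need 0.0 mg).
Filling from the cheapest source first is optimal under one linear minimum: $2.92.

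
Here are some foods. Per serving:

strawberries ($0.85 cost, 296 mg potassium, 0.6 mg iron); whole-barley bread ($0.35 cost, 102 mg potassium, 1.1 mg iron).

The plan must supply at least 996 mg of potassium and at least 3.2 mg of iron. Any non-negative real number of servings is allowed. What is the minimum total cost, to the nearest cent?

The cheapest plan sits at a corner of the feasible region — with two constraints it uses at most two foods.
strawberries only: max(996/296, 3.2/0.6) = 5.333 servings → $4.53.
whole-barley bread only: max(996/102, 3.2/1.1) = 9.765 servings → $3.42.
strawberries + whole-barley bread with both tight: 2.909 servings and 1.322 servings → $2.94.
So the least-cost plan costs $2.94.

$2.94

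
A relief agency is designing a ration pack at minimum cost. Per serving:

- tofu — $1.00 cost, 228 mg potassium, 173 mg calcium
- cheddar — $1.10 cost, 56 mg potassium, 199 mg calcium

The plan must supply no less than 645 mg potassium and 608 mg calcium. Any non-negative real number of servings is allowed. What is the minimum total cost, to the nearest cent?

$3.48

Compare the cost at each extreme point of the feasible region.
tofu only: max(645/228, 608/173) = 3.514 servings → $3.51.
cheddar only: max(645/56, 608/199) = 11.52 servings → $12.67.
tofu + cheddar with both tight: 2.643 servings and 0.7577 servings → $3.48.
Cheapest feasible corner: $3.48.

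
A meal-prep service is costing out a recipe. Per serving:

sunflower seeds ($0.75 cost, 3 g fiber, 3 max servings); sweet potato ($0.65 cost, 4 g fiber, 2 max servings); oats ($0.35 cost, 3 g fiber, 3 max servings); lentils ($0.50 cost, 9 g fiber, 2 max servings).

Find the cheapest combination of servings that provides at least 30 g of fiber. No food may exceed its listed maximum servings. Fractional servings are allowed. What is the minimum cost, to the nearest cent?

Cost per g of fiber: lentils $0.0556, oats $0.1167, sweet potato $0.1625, sunflower seeds $0.2500.
Take 2 servings of lentils: +18.0 g fiber for $1.00 (total $1.00, still need 12.0 g).
Take 3 servings of oats: +9.0 g fiber for $1.05 (total $2.05, still need 3.0 g).
Take 0.75 servings of sweet potato: +3.0 g fiber for $0.49 (total $2.54, still need 0.0 g).
Greedy by cheapest-per-g is optimal for a single linear constraint, so the minimum cost is $2.54.

$2.54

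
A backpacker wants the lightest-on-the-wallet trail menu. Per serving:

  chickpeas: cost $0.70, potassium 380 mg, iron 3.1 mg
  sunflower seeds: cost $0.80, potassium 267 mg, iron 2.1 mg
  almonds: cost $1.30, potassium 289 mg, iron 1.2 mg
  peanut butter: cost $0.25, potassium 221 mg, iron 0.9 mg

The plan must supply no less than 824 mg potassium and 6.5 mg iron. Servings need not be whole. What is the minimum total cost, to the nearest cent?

$1.48

Check every corner: each single food scaled to meet both minima, and each pair solved so both constraints bind.
chickpeas only: max(824/380, 6.5/3.1) = 2.168 servings → $1.52.
sunflower seeds only: max(824/267, 6.5/2.1) = 3.095 servings → $2.48.
almonds only: max(824/289, 6.5/1.2) = 5.417 servings → $7.04.
peanut butter only: max(824/221, 6.5/0.9) = 7.222 servings → $1.81.
chickpeas + sunflower seeds with both tight: 0.1717 servings and 2.842 servings → $2.39.
chickpeas + almonds with both tight: 2.023 servings and 0.1919 servings → $1.67.
chickpeas + peanut butter with both tight: 2.025 servings and 0.246 servings → $1.48.
sunflower seeds + almonds: intersection lies outside the first quadrant.
sunflower seeds + peanut butter with both targets exact would need a negative amount; discard.
almonds + peanut butter with both targets exact would need a negative amount; discard.
So the least-cost plan costs $1.48.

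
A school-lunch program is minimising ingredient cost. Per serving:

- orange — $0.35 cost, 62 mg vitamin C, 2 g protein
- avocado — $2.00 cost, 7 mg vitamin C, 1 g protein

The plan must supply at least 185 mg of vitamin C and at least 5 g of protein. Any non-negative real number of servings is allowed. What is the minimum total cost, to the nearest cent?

orange only: max(185/62, 5/2) = 2.984 servings → $1.04.
avocado only: max(185/7, 5/1) = 26.43 servings → $52.86.
orange + avocado: the both-tight solution has a negative serving — not a feasible corner.
The minimum over all feasible corners is $1.04.

$1.04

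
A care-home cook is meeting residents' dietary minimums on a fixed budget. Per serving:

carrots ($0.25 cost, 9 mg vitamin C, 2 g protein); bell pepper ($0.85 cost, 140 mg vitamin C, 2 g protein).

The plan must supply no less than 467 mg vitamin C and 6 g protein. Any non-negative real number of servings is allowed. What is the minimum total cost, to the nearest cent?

For a min-cost LP with two ≥-constraints, a basic feasible solution has at most two positive variables.
carrots only: max(467/9, 6/2) = 51.89 servings → $12.97.
bell pepper only: max(467/140, 6/2) = 3.336 servings → $2.84.
carrots + bell pepper: intersection lies outside the first quadrant.
The minimum over all feasible corners is $2.84.

$2.84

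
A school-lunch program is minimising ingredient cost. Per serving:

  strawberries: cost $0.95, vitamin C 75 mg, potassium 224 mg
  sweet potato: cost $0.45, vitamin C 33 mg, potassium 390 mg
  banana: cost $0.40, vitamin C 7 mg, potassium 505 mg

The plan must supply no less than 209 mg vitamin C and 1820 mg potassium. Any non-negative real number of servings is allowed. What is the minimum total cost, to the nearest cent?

$2.78

With two linear requirements the optimum uses one or two foods; enumerate the corners.
strawberries only: max(209/75, 1820/224) = 8.125 servings → $7.72.
sweet potato only: max(209/33, 1820/390) = 6.333 servings → $2.85.
banana only: max(209/7, 1820/505) = 29.86 servings → $11.94.
strawberries + sweet potato with both tight: 0.9813 servings and 4.103 servings → $2.78.
strawberries + banana with both tight: 2.556 servings and 2.47 servings → $3.42.
sweet potato + banana with both targets exact would need a negative amount; discard.
So the least-cost plan costs $2.78.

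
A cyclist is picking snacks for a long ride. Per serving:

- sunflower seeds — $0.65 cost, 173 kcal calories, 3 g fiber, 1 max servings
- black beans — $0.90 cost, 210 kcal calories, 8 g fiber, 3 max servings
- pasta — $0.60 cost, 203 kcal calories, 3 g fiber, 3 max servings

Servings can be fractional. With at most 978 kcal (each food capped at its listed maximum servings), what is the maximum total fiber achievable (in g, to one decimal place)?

29.6 g

Fiber per kcal: black beans 0.0381, sunflower seeds 0.01734, pasta 0.01478.
Take 3 servings of black beans: uses 630 kcal, +24.0 g fiber (running total 24.0 g).
Take 1 serving of sunflower seeds: uses 173 kcal, +3.0 g fiber (running total 27.0 g).
Take 0.8621 servings of pasta: uses 175 kcal, +2.6 g fiber (running total 29.6 g).
Filling greedily by fiber-per-kcal is optimal for one linear limit, giving 29.6 g.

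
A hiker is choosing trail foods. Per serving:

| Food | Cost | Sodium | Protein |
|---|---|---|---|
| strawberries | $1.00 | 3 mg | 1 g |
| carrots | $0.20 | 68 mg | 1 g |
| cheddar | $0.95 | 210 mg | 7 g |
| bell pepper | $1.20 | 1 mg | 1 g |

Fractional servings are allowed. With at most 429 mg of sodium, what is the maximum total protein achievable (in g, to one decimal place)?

429.0 g

Protein per mg sodium: bell pepper 1, strawberries 0.3333, cheddar 0.03333, carrots 0.01471.
With no serving limits, spend the whole sodium allowance on bell pepper: 429 mg / 1 mg × 1 g = 429.0 g.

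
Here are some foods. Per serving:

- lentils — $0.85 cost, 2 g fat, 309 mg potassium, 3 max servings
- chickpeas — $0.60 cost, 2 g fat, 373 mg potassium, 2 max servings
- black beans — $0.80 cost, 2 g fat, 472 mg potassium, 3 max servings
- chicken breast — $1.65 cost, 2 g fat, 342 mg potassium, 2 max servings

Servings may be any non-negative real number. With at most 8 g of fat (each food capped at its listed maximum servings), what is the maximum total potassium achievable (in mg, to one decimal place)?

1789.0 mg

Potassium per g fat: black beans 236, chickpeas 186.5, chicken breast 171, lentils 154.5.
Take 3 servings of black beans: uses 6 g fat, +1416.0 mg potassium (running total 1416.0 mg).
Take 1 serving of chickpeas: uses 2 g fat, +373.0 mg potassium (running total 1789.0 mg).
Greedy by best ratio exhausts the fat allowance optimally: 1789.0 mg.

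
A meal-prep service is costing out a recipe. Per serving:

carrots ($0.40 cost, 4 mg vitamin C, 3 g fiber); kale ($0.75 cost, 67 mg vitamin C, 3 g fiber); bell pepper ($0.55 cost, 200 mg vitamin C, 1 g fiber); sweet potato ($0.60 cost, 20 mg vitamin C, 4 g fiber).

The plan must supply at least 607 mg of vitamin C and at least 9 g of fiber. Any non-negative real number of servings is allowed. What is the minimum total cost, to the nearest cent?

$2.45

carrots only: max(607/4, 9/3) = 151.8 servings → $60.70.
kale only: max(607/67, 9/3) = 9.06 servings → $6.79.
bell pepper only: max(607/200, 9/1) = 9 servings → $4.95.
sweet potato only: max(607/20, 9/4) = 30.35 servings → $18.21.
carrots + kale: intersection lies outside the first quadrant.
carrots + bell pepper with both tight: 2.002 servings and 2.995 servings → $2.45.
carrots + sweet potato with both targets exact would need a negative amount; discard.
kale + bell pepper with both tight: 2.238 servings and 2.285 servings → $2.94.
kale + sweet potato: intersection lies outside the first quadrant.
bell pepper + sweet potato with both tight: 2.882 servings and 1.529 servings → $2.50.
So the least-cost plan costs $2.45.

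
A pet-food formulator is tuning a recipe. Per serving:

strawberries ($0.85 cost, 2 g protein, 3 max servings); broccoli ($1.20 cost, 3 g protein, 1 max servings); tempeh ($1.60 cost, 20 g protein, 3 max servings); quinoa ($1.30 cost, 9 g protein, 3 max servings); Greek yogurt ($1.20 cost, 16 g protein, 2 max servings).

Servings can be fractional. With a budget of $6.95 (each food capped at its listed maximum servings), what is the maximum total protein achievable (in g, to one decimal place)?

88.9 g

Protein per dollar: Greek yogurt 13.33, tempeh 12.5, quinoa 6.923, broccoli 2.5, strawberries 2.353.
Take 2 servings of Greek yogurt: spends $2.40, +32.0 g protein (running total 32.0 g).
Take 2.844 servings of tempeh: spends $4.55, +56.9 g protein (running total 88.9 g).
Greedy by best ratio exhausts the cost allowance optimally: 88.9 g.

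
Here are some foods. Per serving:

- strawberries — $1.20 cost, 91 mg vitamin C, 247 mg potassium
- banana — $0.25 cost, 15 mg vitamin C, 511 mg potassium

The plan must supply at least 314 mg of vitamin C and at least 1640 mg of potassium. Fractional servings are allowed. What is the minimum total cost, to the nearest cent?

$4.23

A basic optimal solution has at most two foods positive. Try each food alone and each pair with both targets met exactly.
strawberries only: max(314/91, 1640/247) = 6.64 servings → $7.97.
banana only: max(314/15, 1640/511) = 20.93 servings → $5.23.
strawberries + banana with both tight: 3.174 servings and 1.675 servings → $4.23.
So the least-cost plan costs $4.23.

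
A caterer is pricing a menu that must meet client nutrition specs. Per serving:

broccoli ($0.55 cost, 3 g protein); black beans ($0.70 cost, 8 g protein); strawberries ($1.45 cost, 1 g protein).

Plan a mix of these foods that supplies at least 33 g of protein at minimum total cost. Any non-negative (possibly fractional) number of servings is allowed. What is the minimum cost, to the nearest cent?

$2.89

Cost per g of protein: black beans $0.0875, broccoli $0.1833, strawberries $1.4500.
With no serving limits, use only black beans: 33 g / 8 g = 4.125 servings × $0.70 = $2.89.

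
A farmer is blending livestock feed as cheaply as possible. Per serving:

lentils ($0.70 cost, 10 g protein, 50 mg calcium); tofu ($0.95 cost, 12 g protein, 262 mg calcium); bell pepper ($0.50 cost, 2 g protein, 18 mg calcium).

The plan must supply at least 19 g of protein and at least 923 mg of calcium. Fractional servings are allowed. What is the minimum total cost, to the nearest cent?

$3.35

lentils only: max(19/10, 923/50) = 18.46 servings → $12.92.
tofu only: max(19/12, 923/262) = 3.523 servings → $3.35.
bell pepper only: max(19/2, 923/18) = 51.28 servings → $25.64.
lentils + tofu with both targets exact would need a negative amount; discard.
lentils + bell pepper: intersection lies outside the first quadrant.
tofu + bell pepper with both targets exact would need a negative amount; discard.
So the least-cost plan costs $3.35.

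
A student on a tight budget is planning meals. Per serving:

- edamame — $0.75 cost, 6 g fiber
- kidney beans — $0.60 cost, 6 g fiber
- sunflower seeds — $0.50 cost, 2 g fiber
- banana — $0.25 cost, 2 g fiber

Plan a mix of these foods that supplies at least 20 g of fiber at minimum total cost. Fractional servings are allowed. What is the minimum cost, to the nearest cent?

Cost per g of fiber: kidney beans $0.1000, edamame $0.1250, banana $0.1250, sunflower seeds $0.2500.
With no serving limits, use only kidney beans: 20 g / 6 g = 3.333 servings × $0.60 = $2.00.

$2.00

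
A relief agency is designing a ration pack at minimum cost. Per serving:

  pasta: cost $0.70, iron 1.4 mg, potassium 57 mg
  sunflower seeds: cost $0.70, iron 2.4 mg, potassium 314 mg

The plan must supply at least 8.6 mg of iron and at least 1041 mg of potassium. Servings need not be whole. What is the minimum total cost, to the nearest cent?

For a min-cost LP with two ≥-constraints, a basic feasible solution has at most two positive variables.
pasta only: max(8.6/1.4, 1041/57) = 18.26 servings → $12.78.
sunflower seeds only: max(8.6/2.4, 1041/314) = 3.583 servings → $2.51.
pasta + sunflower seeds with both tight: 0.6671 servings and 3.194 servings → $2.70.
The minimum over all feasible corners is $2.51.

$2.51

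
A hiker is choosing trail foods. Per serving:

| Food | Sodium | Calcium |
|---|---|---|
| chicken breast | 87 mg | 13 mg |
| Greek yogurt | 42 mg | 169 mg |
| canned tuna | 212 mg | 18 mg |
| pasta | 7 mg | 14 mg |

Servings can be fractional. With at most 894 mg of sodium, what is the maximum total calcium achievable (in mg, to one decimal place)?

3597.3 mg

Calcium per mg sodium: Greek yogurt 4.024, pasta 2, chicken breast 0.1494, canned tuna 0.08491.
With no serving limits, spend the whole sodium allowance on Greek yogurt: 894 mg / 42 mg × 169 mg = 3597.3 mg.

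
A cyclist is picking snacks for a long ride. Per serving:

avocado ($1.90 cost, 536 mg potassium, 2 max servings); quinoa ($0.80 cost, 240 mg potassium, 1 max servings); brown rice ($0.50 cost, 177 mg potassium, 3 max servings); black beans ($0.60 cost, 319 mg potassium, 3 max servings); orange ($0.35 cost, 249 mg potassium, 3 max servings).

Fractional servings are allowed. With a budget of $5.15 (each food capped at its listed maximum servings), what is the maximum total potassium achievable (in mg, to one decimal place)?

2475.0 mg

Potassium per dollar: orange 711.4, black beans 531.7, brown rice 354, quinoa 300, avocado 282.1.
Take 3 servings of orange: spends $1.05, +747.0 mg potassium (running total 747.0 mg).
Take 3 servings of black beans: spends $1.80, +957.0 mg potassium (running total 1704.0 mg).
Take 3 servings of brown rice: spends $1.50, +531.0 mg potassium (running total 2235.0 mg).
Take 1 serving of quinoa: spends $0.80, +240.0 mg potassium (running total 2475.0 mg).
Greedy by best ratio exhausts the cost allowance optimally: 2475.0 mg.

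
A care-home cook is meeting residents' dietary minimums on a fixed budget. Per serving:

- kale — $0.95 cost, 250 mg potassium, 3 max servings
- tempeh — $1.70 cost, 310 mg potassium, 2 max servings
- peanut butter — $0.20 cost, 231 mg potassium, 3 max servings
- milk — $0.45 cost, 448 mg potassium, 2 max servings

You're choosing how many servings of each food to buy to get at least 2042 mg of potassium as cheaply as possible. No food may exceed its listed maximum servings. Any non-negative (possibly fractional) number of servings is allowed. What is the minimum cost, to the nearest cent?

$3.22

Cost per mg of potassium: peanut butter $0.0009, milk $0.0010, kale $0.0038, tempeh $0.0055.
Take 3 servings of peanut butter: +693.0 mg potassium for $0.60 (total $0.60, still need 1349.0 mg).
Take 2 servings of milk: +896.0 mg potassium for $0.90 (total $1.50, still need 453.0 mg).
Take 1.812 servings of kale: +453.0 mg potassium for $1.72 (total $3.22, still need 0.0 mg).
Greedy by cheapest-per-mg is optimal for a single linear constraint, so the minimum cost is $3.22.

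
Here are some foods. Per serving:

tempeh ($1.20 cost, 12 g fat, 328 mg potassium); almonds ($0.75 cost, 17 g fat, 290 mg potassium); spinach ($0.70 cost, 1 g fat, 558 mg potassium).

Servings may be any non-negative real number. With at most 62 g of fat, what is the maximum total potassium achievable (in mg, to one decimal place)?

Potassium per g fat: spinach 558, tempeh 27.33, almonds 17.06.
With no serving limits, spend the whole fat allowance on spinach: 62 g / 1 g × 558 mg = 34596.0 mg.

34596.0 mg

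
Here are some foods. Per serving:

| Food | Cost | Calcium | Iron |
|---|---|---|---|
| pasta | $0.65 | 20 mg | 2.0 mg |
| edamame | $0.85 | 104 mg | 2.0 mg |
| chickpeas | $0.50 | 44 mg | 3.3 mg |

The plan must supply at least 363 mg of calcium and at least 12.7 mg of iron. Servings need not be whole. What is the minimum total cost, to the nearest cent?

Two binding constraints pin down two serving amounts, so the optimal mix uses at most two foods. The candidates are each food alone (scaled to the tighter of calcium/iron) and each pair with both constraints tight.
pasta only: max(363/20, 12.7/2.0) = 18.15 servings → $11.80.
edamame only: max(363/104, 12.7/2.0) = 6.35 servings → $5.40.
chickpeas only: max(363/44, 12.7/3.3) = 8.25 servings → $4.12.
pasta + edamame with both tight: 3.54 servings and 2.81 servings → $4.69.
pasta + chickpeas: intersection lies outside the first quadrant.
edamame + chickpeas with both tight: 2.504 servings and 2.331 servings → $3.29.
Cheapest feasible corner: $3.29.

$3.29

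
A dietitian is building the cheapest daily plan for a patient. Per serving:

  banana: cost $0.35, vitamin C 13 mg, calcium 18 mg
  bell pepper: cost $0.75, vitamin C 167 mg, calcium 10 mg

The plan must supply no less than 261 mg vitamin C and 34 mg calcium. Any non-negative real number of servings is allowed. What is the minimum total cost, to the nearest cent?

$1.48

A basic optimal solution has at most two foods positive. Try each food alone and each pair with both targets met exactly.
banana only: max(261/13, 34/18) = 20.08 servings → $7.03.
bell pepper only: max(261/167, 34/10) = 3.4 servings → $2.55.
banana + bell pepper with both tight: 1.067 servings and 1.48 servings → $1.48.
The minimum over all feasible corners is $1.48.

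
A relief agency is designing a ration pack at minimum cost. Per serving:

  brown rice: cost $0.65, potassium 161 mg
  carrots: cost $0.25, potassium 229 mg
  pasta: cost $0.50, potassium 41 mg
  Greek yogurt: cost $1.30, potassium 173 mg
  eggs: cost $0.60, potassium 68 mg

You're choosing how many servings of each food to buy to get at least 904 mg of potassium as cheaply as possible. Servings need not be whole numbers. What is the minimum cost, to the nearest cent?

$0.99

Cost per mg of potassium: carrots $0.0011, brown rice $0.0040, Greek yogurt $0.0075, eggs $0.0088, pasta $0.0122.
With no serving limits, use only carrots: 904 mg / 229 mg = 3.948 servings × $0.25 = $0.99.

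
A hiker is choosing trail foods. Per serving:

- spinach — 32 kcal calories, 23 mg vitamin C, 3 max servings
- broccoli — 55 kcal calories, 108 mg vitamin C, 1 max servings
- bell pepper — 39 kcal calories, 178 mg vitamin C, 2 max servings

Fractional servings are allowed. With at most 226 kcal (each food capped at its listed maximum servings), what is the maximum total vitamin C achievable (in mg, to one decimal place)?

Vitamin C per kcal: bell pepper 4.564, broccoli 1.964, spinach 0.7188.
Take 2 servings of bell pepper: uses 78 kcal, +356.0 mg vitamin C (running total 356.0 mg).
Take 1 serving of broccoli: uses 55 kcal, +108.0 mg vitamin C (running total 464.0 mg).
Take 2.906 servings of spinach: uses 93 kcal, +66.8 mg vitamin C (running total 530.8 mg).
Greedy by best ratio exhausts the calories allowance optimally: 530.8 mg.

530.8 mg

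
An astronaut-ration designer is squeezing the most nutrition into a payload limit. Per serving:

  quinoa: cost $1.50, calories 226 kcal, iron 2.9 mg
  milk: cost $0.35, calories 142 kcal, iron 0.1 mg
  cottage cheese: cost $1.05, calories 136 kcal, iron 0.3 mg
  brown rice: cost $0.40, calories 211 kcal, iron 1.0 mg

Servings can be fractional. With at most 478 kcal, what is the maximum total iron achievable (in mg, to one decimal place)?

Iron per kcal: quinoa 0.01283, brown rice 0.004739, cottage cheese 0.002206, milk 0.0007042.
With no serving limits, spend the whole calories allowance on quinoa: 478 kcal / 226 kcal × 2.9 mg = 6.1 mg.

6.1 mg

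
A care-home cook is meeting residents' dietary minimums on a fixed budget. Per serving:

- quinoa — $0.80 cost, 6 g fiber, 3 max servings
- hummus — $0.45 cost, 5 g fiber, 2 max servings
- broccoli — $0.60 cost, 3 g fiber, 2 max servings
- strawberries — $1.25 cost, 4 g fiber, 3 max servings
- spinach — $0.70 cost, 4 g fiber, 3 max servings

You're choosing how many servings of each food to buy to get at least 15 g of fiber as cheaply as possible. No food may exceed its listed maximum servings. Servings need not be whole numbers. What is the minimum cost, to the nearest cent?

$1.57

Cost per g of fiber: hummus $0.0900, quinoa $0.1333, spinach $0.1750, broccoli $0.2000, strawberries $0.3125.
Take 2 servings of hummus: +10.0 g fiber for $0.90 (total $0.90, still need 5.0 g).
Take 0.8333 servings of quinoa: +5.0 g fiber for $0.67 (total $1.57, still need 0.0 g).
Filling from the cheapest source first is optimal under one linear minimum: $1.57.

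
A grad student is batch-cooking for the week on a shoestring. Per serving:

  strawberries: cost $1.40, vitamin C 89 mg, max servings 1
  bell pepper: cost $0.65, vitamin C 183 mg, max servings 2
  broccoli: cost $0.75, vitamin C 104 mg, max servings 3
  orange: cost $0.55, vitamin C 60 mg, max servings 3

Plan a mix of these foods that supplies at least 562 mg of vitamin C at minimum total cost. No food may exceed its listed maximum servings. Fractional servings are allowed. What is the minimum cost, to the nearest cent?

Cost per mg of vitamin C: bell pepper $0.0036, broccoli $0.0072, orange $0.0092, strawberries $0.0157.
Take 2 servings of bell pepper: +366.0 mg vitamin C for $1.30 (total $1.30, still need 196.0 mg).
Take 1.885 servings of broccoli: +196.0 mg vitamin C for $1.41 (total $2.71, still need 0.0 mg).
Filling from the cheapest source first is optimal under one linear minimum: $2.71.

$2.71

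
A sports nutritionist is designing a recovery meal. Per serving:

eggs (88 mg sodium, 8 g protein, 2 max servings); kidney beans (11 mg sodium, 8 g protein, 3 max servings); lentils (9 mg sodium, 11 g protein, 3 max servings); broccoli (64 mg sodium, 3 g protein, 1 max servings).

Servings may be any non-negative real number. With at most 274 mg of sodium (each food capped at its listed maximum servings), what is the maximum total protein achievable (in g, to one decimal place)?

Protein per mg sodium: lentils 1.222, kidney beans 0.7273, eggs 0.09091, broccoli 0.04688.
Take 3 servings of lentils: uses 27 mg sodium, +33.0 g protein (running total 33.0 g).
Take 3 servings of kidney beans: uses 33 mg sodium, +24.0 g protein (running total 57.0 g).
Take 2 servings of eggs: uses 176 mg sodium, +16.0 g protein (running total 73.0 g).
Take 0.5938 servings of broccoli: uses 38 mg sodium, +1.8 g protein (running total 74.8 g).
Filling greedily by protein-per-mg sodium is optimal for one linear limit, giving 74.8 g.

74.8 g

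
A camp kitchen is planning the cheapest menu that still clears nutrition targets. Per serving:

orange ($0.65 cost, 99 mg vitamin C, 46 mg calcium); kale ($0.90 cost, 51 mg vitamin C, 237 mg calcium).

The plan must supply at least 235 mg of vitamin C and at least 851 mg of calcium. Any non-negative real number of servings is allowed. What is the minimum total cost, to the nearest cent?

$3.51

The cheapest plan sits at a corner of the feasible region — with two constraints it uses at most two foods.
orange only: max(235/99, 851/46) = 18.5 servings → $12.03.
kale only: max(235/51, 851/237) = 4.608 servings → $4.15.
orange + kale with both tight: 0.5822 servings and 3.478 servings → $3.51.
So the least-cost plan costs $3.51.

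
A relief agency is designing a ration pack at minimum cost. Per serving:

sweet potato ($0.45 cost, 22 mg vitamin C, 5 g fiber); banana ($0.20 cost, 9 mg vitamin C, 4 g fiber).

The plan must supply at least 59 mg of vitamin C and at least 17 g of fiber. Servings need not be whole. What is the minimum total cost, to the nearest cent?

$1.24

sweet potato only: max(59/22, 17/5) = 3.4 servings → $1.53.
banana only: max(59/9, 17/4) = 6.556 servings → $1.31.
sweet potato + banana with both tight: 1.93 servings and 1.837 servings → $1.24.
The minimum over all feasible corners is $1.24.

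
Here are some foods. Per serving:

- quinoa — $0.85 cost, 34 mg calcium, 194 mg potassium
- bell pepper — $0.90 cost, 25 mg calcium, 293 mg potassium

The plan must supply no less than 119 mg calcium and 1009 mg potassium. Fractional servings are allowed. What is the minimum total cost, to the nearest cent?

$3.58

For a min-cost LP with two ≥-constraints, a basic feasible solution has at most two positive variables.
quinoa only: max(119/34, 1009/194) = 5.201 servings → $4.42.
bell pepper only: max(119/25, 1009/293) = 4.76 servings → $4.28.
quinoa + bell pepper with both tight: 1.886 servings and 2.195 servings → $3.58.
Cheapest feasible corner: $3.58.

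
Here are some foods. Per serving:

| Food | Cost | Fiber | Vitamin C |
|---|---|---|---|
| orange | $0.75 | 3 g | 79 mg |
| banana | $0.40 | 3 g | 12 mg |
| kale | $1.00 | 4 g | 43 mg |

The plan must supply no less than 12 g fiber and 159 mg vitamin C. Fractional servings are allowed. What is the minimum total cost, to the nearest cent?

The cheapest plan sits at a corner of the feasible region — with two constraints it uses at most two foods.
orange only: max(12/3, 159/79) = 4 servings → $3.00.
banana only: max(12/3, 159/12) = 13.25 servings → $5.30.
kale only: max(12/4, 159/43) = 3.698 servings → $3.70.
orange + banana with both tight: 1.657 servings and 2.343 servings → $2.18.
orange + kale with both tight: 0.6417 servings and 2.519 servings → $3.00.
banana + kale: the both-tight solution has a negative serving — not a feasible corner.
So the least-cost plan costs $2.18.

$2.18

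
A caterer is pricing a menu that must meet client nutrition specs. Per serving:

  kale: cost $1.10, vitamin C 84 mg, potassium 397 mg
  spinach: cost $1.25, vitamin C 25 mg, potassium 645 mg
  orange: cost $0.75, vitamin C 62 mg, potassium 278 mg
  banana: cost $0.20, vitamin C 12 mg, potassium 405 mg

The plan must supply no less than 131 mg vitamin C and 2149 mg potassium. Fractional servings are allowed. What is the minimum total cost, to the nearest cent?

$1.83

At the optimum either one food covers both requirements or two foods hit both targets exactly; no other combination can be cheaper.
kale only: max(131/84, 2149/397) = 5.413 servings → $5.95.
spinach only: max(131/25, 2149/645) = 5.24 servings → $6.55.
orange only: max(131/62, 2149/278) = 7.73 servings → $5.80.
banana only: max(131/12, 2149/405) = 10.92 servings → $2.18.
kale + spinach with both tight: 0.6953 servings and 2.904 servings → $4.39.
kale + orange with both targets exact would need a negative amount; discard.
kale + banana with both tight: 0.932 servings and 4.393 servings → $1.90.
spinach + orange with both tight: 2.93 servings and 0.9313 servings → $4.36.
spinach + banana: intersection lies outside the first quadrant.
orange + banana with both tight: 1.252 servings and 4.447 servings → $1.83.
The minimum over all feasible corners is $1.83.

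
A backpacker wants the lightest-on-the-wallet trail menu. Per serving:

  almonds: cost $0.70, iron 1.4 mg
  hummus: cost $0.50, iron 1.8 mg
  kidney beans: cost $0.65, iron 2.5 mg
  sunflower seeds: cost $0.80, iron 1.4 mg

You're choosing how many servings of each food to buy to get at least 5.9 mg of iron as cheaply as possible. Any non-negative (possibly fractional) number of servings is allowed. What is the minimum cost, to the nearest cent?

Cost per mg of iron: kidney beans $0.2600, hummus $0.2778, almonds $0.5000, sunflower seeds $0.5714.
With no serving limits, use only kidney beans: 5.9 mg / 2.5 mg = 2.36 servings × $0.65 = $1.53.

$1.53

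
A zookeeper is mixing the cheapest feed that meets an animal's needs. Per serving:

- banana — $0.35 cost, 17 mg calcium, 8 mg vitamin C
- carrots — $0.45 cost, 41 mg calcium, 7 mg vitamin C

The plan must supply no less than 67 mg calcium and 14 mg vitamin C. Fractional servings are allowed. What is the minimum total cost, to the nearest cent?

Compare the cost at each extreme point of the feasible region.
banana only: max(67/17, 14/8) = 3.941 servings → $1.38.
carrots only: max(67/41, 14/7) = 2 servings → $0.90.
banana + carrots with both tight: 0.5024 servings and 1.426 servings → $0.82.
Cheapest feasible corner: $0.82.

$0.82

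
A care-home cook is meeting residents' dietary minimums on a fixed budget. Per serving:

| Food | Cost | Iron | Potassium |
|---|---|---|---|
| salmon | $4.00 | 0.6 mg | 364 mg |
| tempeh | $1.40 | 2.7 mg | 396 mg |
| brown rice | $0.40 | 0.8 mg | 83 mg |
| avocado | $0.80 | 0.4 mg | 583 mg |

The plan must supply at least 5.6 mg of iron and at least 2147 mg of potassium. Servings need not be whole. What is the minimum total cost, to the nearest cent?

$4.40

Minimising a linear cost over {iron ≥ 5.6, potassium ≥ 2147, servings ≥ 0} — the optimum is at a vertex, using one or two foods.
salmon only: max(5.6/0.6, 2147/364) = 9.333 servings → $37.33.
tempeh only: max(5.6/2.7, 2147/396) = 5.422 servings → $7.59.
brown rice only: max(5.6/0.8, 2147/83) = 25.87 servings → $10.35.
avocado only: max(5.6/0.4, 2147/583) = 14 servings → $11.20.
salmon + tempeh with both tight: 4.803 servings and 1.007 servings → $20.62.
salmon + brown rice with both tight: 5.19 servings and 3.108 servings → $22.00.
salmon + avocado: intersection lies outside the first quadrant.
tempeh + brown rice: the both-tight solution has a negative serving — not a feasible corner.
tempeh + avocado with both tight: 1.7 servings and 2.528 servings → $4.40.
brown rice + avocado with both tight: 5.554 servings and 2.892 servings → $4.54.
Cheapest feasible corner: $4.40.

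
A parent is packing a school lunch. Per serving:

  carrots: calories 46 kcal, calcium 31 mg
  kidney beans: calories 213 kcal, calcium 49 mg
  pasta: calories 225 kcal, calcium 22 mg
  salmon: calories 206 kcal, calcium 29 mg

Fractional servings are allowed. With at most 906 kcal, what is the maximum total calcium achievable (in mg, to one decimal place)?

610.6 mg

Calcium per kcal: carrots 0.6739, kidney beans 0.23, salmon 0.1408, pasta 0.09778.
With no serving limits, spend the whole calories allowance on carrots: 906 kcal / 46 kcal × 31 mg = 610.6 mg.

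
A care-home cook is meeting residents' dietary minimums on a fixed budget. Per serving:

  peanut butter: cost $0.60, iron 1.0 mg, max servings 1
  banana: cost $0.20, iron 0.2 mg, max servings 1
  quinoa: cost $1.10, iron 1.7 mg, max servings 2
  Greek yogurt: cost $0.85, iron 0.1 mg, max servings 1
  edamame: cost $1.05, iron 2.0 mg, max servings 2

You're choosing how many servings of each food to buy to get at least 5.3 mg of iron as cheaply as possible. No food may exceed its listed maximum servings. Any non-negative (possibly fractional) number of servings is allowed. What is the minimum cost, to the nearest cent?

Cost per mg of iron: edamame $0.5250, peanut butter $0.6000, quinoa $0.6471, banana $1.0000, Greek yogurt $8.5000.
Take 2 servings of edamame: +4.0 mg iron for $2.10 (total $2.10, still need 1.3 mg).
Take 1 serving of peanut butter: +1.0 mg iron for $0.60 (total $2.70, still need 0.3 mg).
Take 0.1765 servings of quinoa: +0.3 mg iron for $0.19 (total $2.89, still need 0.0 mg).
Greedy by cheapest-per-mg is optimal for a single linear constraint, so the minimum cost is $2.89.

$2.89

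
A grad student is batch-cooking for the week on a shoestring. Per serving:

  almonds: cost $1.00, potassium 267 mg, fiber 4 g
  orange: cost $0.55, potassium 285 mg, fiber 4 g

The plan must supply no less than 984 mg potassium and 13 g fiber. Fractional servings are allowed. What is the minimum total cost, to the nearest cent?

$1.90

With two linear requirements the optimum uses one or two foods; enumerate the corners.
almonds only: max(984/267, 13/4) = 3.685 servings → $3.69.
orange only: max(984/285, 13/4) = 3.453 servings → $1.90.
almonds + orange: the both-tight solution has a negative serving — not a feasible corner.
The minimum over all feasible corners is $1.90.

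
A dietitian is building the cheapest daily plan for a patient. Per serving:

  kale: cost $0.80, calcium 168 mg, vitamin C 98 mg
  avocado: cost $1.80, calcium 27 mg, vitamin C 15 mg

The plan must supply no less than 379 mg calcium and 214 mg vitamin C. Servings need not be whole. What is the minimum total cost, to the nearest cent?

$1.80

kale only: max(379/168, 214/98) = 2.256 servings → $1.80.
avocado only: max(379/27, 214/15) = 14.27 servings → $25.68.
kale + avocado with both tight: 0.7381 servings and 9.444 servings → $17.59.
Cheapest feasible corner: $1.80.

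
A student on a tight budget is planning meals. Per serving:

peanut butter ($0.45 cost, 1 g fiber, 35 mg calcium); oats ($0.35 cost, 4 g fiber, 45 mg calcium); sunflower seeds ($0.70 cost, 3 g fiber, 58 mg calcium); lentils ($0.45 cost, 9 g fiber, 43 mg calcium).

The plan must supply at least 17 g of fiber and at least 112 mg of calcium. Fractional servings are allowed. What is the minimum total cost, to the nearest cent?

$1.03

An LP optimum is at a vertex; with two nutrient constraints at most two foods are used. Check each candidate.
peanut butter only: max(17/1, 112/35) = 17 servings → $7.65.
oats only: max(17/4, 112/45) = 4.25 servings → $1.49.
sunflower seeds only: max(17/3, 112/58) = 5.667 servings → $3.97.
lentils only: max(17/9, 112/43) = 2.605 servings → $1.17.
peanut butter + oats with both targets exact would need a negative amount; discard.
peanut butter + sunflower seeds with both targets exact would need a negative amount; discard.
peanut butter + lentils with both tight: 1.018 servings and 1.776 servings → $1.26.
oats + sunflower seeds: intersection lies outside the first quadrant.
oats + lentils with both tight: 1.189 servings and 1.361 servings → $1.03.
sunflower seeds + lentils with both tight: 0.7048 servings and 1.654 servings → $1.24.
The minimum over all feasible corners is $1.03.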